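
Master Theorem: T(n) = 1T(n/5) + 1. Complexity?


a=1, b=5, c=0. log_5(1)=0 = c=0. Case 2: O(n^c log n) = O(log n)
Complexity: O(log n)


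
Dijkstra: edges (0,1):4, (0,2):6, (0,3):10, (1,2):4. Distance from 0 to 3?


Dijkstra from 0:
Distances: {0: 0, 1: 4, 2: 6, 3: 10}
Shortest distance to 3 = 10, path = [0, 3]


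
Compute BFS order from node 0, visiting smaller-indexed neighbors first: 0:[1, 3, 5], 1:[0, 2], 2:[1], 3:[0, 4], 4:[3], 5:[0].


BFS queue: start with [0]
Visit order: [0, 1, 3, 5, 2, 4]


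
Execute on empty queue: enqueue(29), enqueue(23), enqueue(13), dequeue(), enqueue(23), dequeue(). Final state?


enqueue(29) -> [29]
enqueue(23) -> [29, 23]
enqueue(13) -> [29, 23, 13]
dequeue() returns 29 -> [23, 13]
enqueue(23) -> [23, 13, 23]
dequeue() returns 23 -> [13, 23]
Final queue (front to back): [13, 23]


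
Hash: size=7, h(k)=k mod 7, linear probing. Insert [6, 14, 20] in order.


Insertions: 6->slot 6; 14->slot 0; 20->slot 1
Table: [14, 20, None, None, None, None, 6]


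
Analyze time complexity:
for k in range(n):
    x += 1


Per nesting level: O(n) = O(n)
Complexity: O(n)


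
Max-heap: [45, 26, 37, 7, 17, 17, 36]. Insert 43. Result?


Append 43: [45, 26, 37, 7, 17, 17, 36, 43]
Bubble up: swap idx 7(43) with idx 3(7); swap idx 3(43) with idx 1(26)
Result: [45, 43, 37, 26, 17, 17, 36, 7]


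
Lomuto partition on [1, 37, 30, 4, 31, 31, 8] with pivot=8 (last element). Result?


Elements <= 8 go left of pivot.
Result: [1, 4, 8, 37, 31, 31, 30], pivot at index 2


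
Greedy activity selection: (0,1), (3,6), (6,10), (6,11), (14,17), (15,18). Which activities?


Greedy: pick earliest-ending, then skip overlaps.
Selected (4 activities): [(0, 1), (3, 6), (6, 10), (14, 17)]


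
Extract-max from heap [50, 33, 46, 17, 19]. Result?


Max = 50
Replace root with last, heapify down
Resulting heap: [46, 33, 19, 17]


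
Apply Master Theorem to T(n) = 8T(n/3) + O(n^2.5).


a=8, b=3, c=2.5. log_3(8)=1.893 < c=2.5. Case 3: O(n^c) = O(n^2.500)
Complexity: O(n^2.500)


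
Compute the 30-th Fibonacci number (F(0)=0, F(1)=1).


F(n)=F(n-1)+F(n-2)
...F(28)=317811, F(29)=514229, F(30)=832040


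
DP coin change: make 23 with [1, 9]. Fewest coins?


dp[0]=0; dp[i]=1+min(dp[i-c] for c in coins)
...dp[18]=2, dp[19]=3, dp[20]=4, dp[21]=5, dp[22]=6, dp[23]=7
Minimum coins for 23 = 7


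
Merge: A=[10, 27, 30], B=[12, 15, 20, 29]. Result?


Compare heads, take smaller each step.
Merged: [10, 12, 15, 20, 27, 29, 30]


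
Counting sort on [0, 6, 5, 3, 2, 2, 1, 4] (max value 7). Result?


Count array: [1, 1, 2, 1, 1, 1, 1, 0]
Reconstruct: [0, 1, 2, 2, 3, 4, 5, 6]


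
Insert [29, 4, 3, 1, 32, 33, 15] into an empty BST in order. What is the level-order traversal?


Root = 29; build tree by BST insertion.
Level-Order traversal: [29, 4, 32, 3, 15, 33, 1]


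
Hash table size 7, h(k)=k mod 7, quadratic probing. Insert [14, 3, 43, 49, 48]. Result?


Insertions: 14->slot 0; 3->slot 3; 43->slot 1; 49->slot 4; 48->slot 6
Table: [14, 43, None, 3, 49, None, 48]


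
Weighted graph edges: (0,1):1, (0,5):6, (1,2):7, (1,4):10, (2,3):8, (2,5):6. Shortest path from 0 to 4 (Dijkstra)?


Dijkstra from 0:
Distances: {0: 0, 1: 1, 2: 8, 3: 16, 4: 11, 5: 6}
Shortest distance to 4 = 11, path = [0, 1, 4]


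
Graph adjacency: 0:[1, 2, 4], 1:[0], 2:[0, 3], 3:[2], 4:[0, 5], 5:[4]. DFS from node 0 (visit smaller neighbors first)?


DFS stack-based: start with [0]
Visit order: [0, 1, 2, 3, 4, 5]


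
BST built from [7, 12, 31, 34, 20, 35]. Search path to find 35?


BST root = 7
Search for 35: compare at each node
Path: [7, 12, 31, 34, 35]


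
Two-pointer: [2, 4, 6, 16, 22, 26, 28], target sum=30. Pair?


Two pointers: lo=0, hi=6
Found pair: (2, 28) summing to 30


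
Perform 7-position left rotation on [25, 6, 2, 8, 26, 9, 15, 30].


Left rotate by 7: [30, 25, 6, 2, 8, 26, 9, 15]


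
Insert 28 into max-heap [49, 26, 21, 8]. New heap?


Append 28: [49, 26, 21, 8, 28]
Bubble up: swap idx 4(28) with idx 1(26)
Result: [49, 28, 21, 8, 26]


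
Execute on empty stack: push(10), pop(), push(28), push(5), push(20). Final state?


push(10) -> [10]
pop() returns 10 -> []
push(28) -> [28]
push(5) -> [28, 5]
push(20) -> [28, 5, 20]
Final stack (bottom to top): [28, 5, 20]


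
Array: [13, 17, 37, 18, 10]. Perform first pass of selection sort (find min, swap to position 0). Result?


After one pass: [10, 17, 37, 18, 13]


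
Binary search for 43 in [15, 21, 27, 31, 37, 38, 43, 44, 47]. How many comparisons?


Search for 43:
[0,8] mid=4 arr[4]=37
[5,8] mid=6 arr[6]=43
Total: 2 comparisons


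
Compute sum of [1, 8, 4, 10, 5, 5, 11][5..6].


Prefix sums: [0, 1, 9, 13, 23, 28, 33, 44]
Sum[5..6] = prefix[7] - prefix[5] = 44 - 28 = 16


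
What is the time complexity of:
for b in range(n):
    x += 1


Per nesting level: O(n) = O(n)
Complexity: O(n)


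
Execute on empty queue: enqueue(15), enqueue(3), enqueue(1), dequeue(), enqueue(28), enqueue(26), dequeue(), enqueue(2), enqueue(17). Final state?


enqueue(15) -> [15]
enqueue(3) -> [15, 3]
enqueue(1) -> [15, 3, 1]
dequeue() returns 15 -> [3, 1]
enqueue(28) -> [3, 1, 28]
enqueue(26) -> [3, 1, 28, 26]
dequeue() returns 3 -> [1, 28, 26]
enqueue(2) -> [1, 28, 26, 2]
enqueue(17) -> [1, 28, 26, 2, 17]
Final queue (front to back): [1, 28, 26, 2, 17]


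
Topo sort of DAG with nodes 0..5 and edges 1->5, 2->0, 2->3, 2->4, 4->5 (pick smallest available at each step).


Kahn's algorithm, process smallest node first
Order: [1, 2, 0, 3, 4, 5]


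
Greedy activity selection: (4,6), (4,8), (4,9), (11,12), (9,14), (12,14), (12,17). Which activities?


Greedy: pick earliest-ending, then skip overlaps.
Selected (3 activities): [(4, 6), (11, 12), (12, 14)]


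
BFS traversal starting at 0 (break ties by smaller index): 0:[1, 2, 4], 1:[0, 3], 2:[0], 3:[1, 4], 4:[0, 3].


BFS queue: start with [0]
Visit order: [0, 1, 2, 4, 3]


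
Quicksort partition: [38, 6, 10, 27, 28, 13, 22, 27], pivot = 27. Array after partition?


Elements <= 27 go left of pivot.
Result: [6, 10, 27, 13, 22, 27, 28, 38], pivot at index 5


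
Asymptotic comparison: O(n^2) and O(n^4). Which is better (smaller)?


quadratic grows slower than quartic
O(n^2) is asymptotically smaller; O(n^4) grows faster


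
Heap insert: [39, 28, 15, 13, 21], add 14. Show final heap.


Append 14: [39, 28, 15, 13, 21, 14]
Bubble up: no swaps needed
Result: [39, 28, 15, 13, 21, 14]


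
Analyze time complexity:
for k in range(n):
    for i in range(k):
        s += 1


Per nesting level: O(n) * O(n) [triangular over k] = O(n^2)
Complexity: O(n^2)


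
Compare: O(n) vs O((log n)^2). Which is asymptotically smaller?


polylogarithmic grows slower than linear
O((log n)^2) is asymptotically smaller; O(n) grows faster


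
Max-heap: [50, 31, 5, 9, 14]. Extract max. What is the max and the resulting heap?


Max = 50
Replace root with last, heapify down
Resulting heap: [31, 14, 5, 9]


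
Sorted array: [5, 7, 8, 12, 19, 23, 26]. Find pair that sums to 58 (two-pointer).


Two pointers: lo=0, hi=6
No pair sums to 58


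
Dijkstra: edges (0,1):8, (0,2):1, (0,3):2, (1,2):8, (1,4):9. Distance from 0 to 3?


Dijkstra from 0:
Distances: {0: 0, 1: 8, 2: 1, 3: 2, 4: 17}
Shortest distance to 3 = 2, path = [0, 3]


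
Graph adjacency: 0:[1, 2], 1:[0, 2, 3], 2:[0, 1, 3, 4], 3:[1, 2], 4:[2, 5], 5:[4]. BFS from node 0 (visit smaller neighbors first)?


BFS queue: start with [0]
Visit order: [0, 1, 2, 3, 4, 5]


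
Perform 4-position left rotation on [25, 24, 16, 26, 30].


Left rotate by 4: [30, 25, 24, 16, 26]


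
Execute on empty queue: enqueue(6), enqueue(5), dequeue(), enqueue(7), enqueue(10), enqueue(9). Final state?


enqueue(6) -> [6]
enqueue(5) -> [6, 5]
dequeue() returns 6 -> [5]
enqueue(7) -> [5, 7]
enqueue(10) -> [5, 7, 10]
enqueue(9) -> [5, 7, 10, 9]
Final queue (front to back): [5, 7, 10, 9]


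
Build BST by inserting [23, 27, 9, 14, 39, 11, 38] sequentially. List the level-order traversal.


Root = 23; build tree by BST insertion.
Level-Order traversal: [23, 9, 27, 14, 39, 11, 38]


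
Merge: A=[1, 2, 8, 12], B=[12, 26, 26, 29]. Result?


Compare heads, take smaller each step.
Merged: [1, 2, 8, 12, 12, 26, 26, 29]


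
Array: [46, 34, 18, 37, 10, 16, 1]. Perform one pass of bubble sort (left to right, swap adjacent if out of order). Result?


After one pass: [34, 18, 37, 10, 16, 1, 46]


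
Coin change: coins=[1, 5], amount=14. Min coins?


dp[0]=0; dp[i]=1+min(dp[i-c] for c in coins)
...dp[9]=5, dp[10]=2, dp[11]=3, dp[12]=4, dp[13]=5, dp[14]=6
Minimum coins for 14 = 6


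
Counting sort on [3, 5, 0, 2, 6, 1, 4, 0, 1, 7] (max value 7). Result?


Count array: [2, 2, 1, 1, 1, 1, 1, 1]
Reconstruct: [0, 0, 1, 1, 2, 3, 4, 5, 6, 7]


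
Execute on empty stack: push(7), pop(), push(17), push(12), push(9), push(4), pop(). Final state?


push(7) -> [7]
pop() returns 7 -> []
push(17) -> [17]
push(12) -> [17, 12]
push(9) -> [17, 12, 9]
push(4) -> [17, 12, 9, 4]
pop() returns 4 -> [17, 12, 9]
Final stack (bottom to top): [17, 12, 9]


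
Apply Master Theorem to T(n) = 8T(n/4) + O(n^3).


a=8, b=4, c=3. log_4(8)=1.5 < c=3. Case 3: O(n^c) = O(n^3)
Complexity: O(n^3)


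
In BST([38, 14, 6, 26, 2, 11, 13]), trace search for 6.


BST root = 38
Search for 6: compare at each node
Path: [38, 14, 6]


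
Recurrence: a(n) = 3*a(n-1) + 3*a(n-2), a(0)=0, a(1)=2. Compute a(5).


Build bottom-up:
...a(3)=24, a(4)=90, a(5)=3*90+3*24=342


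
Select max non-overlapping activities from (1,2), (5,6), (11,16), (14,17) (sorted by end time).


Greedy: pick earliest-ending, then skip overlaps.
Selected (3 activities): [(1, 2), (5, 6), (11, 16)]


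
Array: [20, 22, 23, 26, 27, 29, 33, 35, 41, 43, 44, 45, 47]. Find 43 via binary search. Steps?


Search for 43:
[0,12] mid=6 arr[6]=33
[7,12] mid=9 arr[9]=43
Total: 2 comparisons


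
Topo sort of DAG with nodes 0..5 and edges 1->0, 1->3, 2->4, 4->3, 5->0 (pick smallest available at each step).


Kahn's algorithm, process smallest node first
Order: [1, 2, 4, 3, 5, 0]


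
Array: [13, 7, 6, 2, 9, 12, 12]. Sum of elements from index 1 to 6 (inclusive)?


Prefix sums: [0, 13, 20, 26, 28, 37, 49, 61]
Sum[1..6] = prefix[7] - prefix[1] = 61 - 13 = 48


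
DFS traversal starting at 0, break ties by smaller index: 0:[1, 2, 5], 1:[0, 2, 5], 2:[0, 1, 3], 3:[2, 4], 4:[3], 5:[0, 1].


DFS stack-based: start with [0]
Visit order: [0, 1, 2, 3, 4, 5]


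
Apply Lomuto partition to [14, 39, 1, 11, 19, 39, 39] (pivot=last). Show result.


Elements <= 39 go left of pivot.
Result: [14, 39, 1, 11, 19, 39, 39], pivot at index 6


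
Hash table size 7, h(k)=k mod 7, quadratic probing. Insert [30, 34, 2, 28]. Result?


Insertions: 30->slot 2; 34->slot 6; 2->slot 3; 28->slot 0
Table: [28, None, 30, 2, None, None, 34]


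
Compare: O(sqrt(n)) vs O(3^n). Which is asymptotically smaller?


sublinear grows slower than exponential (base 3)
O(sqrt(n)) is asymptotically smaller; O(3^n) grows faster


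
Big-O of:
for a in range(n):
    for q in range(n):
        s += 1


Per nesting level: O(n) * O(n) = O(n^2)
Complexity: O(n^2)


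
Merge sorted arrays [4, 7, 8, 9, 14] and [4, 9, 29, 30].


Compare heads, take smaller each step.
Merged: [4, 4, 7, 8, 9, 9, 14, 29, 30]


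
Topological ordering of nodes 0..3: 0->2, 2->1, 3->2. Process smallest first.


Kahn's algorithm, process smallest node first
Order: [0, 3, 2, 1]


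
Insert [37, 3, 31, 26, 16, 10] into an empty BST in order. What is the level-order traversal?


Root = 37; build tree by BST insertion.
Level-Order traversal: [37, 3, 31, 26, 16, 10]


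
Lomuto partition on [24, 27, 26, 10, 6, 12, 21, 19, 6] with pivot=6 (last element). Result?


Elements <= 6 go left of pivot.
Result: [6, 6, 26, 10, 24, 12, 21, 19, 27], pivot at index 1


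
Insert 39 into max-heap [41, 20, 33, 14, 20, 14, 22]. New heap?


Append 39: [41, 20, 33, 14, 20, 14, 22, 39]
Bubble up: swap idx 7(39) with idx 3(14); swap idx 3(39) with idx 1(20)
Result: [41, 39, 33, 20, 20, 14, 22, 14]


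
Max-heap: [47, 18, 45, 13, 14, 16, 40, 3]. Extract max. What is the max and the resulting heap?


Max = 47
Replace root with last, heapify down
Resulting heap: [45, 18, 40, 13, 14, 16, 3]


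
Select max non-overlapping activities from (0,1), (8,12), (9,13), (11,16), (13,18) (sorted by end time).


Greedy: pick earliest-ending, then skip overlaps.
Selected (3 activities): [(0, 1), (8, 12), (13, 18)]


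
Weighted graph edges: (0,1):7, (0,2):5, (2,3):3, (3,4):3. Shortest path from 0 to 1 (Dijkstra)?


Dijkstra from 0:
Distances: {0: 0, 1: 7, 2: 5, 3: 8, 4: 11}
Shortest distance to 1 = 7, path = [0, 1]


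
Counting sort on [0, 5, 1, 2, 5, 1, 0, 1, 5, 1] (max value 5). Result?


Count array: [2, 4, 1, 0, 0, 3]
Reconstruct: [0, 0, 1, 1, 1, 1, 2, 5, 5, 5]


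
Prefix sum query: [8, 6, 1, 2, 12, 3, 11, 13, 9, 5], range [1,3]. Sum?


Prefix sums: [0, 8, 14, 15, 17, 29, 32, 43, 56, 65, 70]
Sum[1..3] = prefix[4] - prefix[1] = 17 - 8 = 9


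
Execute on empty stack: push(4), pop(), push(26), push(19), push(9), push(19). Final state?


push(4) -> [4]
pop() returns 4 -> []
push(26) -> [26]
push(19) -> [26, 19]
push(9) -> [26, 19, 9]
push(19) -> [26, 19, 9, 19]
Final stack (bottom to top): [26, 19, 9, 19]


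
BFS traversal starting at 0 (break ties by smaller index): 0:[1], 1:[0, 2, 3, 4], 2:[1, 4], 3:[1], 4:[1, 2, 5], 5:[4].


BFS queue: start with [0]
Visit order: [0, 1, 2, 3, 4, 5]


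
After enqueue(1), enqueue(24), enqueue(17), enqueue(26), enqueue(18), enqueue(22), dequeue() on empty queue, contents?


enqueue(1) -> [1]
enqueue(24) -> [1, 24]
enqueue(17) -> [1, 24, 17]
enqueue(26) -> [1, 24, 17, 26]
enqueue(18) -> [1, 24, 17, 26, 18]
enqueue(22) -> [1, 24, 17, 26, 18, 22]
dequeue() returns 1 -> [24, 17, 26, 18, 22]
Final queue (front to back): [24, 17, 26, 18, 22]


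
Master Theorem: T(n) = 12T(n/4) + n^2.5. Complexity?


a=12, b=4, c=2.5. log_4(12)=1.792 < c=2.5. Case 3: O(n^c) = O(n^2.500)
Complexity: O(n^2.500)


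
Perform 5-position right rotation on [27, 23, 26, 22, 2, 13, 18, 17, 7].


Right rotate by 5: [2, 13, 18, 17, 7, 27, 23, 26, 22]


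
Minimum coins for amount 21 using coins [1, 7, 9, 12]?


dp[0]=0; dp[i]=1+min(dp[i-c] for c in coins)
...dp[16]=2, dp[17]=3, dp[18]=2, dp[19]=2, dp[20]=3, dp[21]=2
Minimum coins for 21 = 2


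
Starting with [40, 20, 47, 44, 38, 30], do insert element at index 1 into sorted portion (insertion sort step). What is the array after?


After one pass: [20, 40, 47, 44, 38, 30]


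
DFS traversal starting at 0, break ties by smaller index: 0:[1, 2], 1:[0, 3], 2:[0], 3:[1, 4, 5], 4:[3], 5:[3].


DFS stack-based: start with [0]
Visit order: [0, 1, 3, 4, 5, 2]


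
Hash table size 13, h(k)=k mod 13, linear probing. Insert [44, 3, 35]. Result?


Insertions: 44->slot 5; 3->slot 3; 35->slot 9
Table: [None, None, None, 3, None, 44, None, None, None, 35, None, None, None]


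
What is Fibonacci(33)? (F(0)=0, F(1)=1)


F(n)=F(n-1)+F(n-2)
...F(31)=1346269, F(32)=2178309, F(33)=3524578


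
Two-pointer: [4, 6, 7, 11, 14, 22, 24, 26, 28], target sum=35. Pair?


Two pointers: lo=0, hi=8
Found pair: (7, 28) summing to 35


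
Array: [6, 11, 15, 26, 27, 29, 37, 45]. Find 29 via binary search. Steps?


Search for 29:
[0,7] mid=3 arr[3]=26
[4,7] mid=5 arr[5]=29
Total: 2 comparisons


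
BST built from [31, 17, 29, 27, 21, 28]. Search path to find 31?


BST root = 31
Search for 31: compare at each node
Path: [31]


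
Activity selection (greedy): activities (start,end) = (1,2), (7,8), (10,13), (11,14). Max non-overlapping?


Greedy: pick earliest-ending, then skip overlaps.
Selected (3 activities): [(1, 2), (7, 8), (10, 13)]


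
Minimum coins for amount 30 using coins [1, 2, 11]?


dp[0]=0; dp[i]=1+min(dp[i-c] for c in coins)
...dp[25]=4, dp[26]=4, dp[27]=5, dp[28]=5, dp[29]=6, dp[30]=6
Minimum coins for 30 = 6


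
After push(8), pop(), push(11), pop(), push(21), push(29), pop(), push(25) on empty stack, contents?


push(8) -> [8]
pop() returns 8 -> []
push(11) -> [11]
pop() returns 11 -> []
push(21) -> [21]
push(29) -> [21, 29]
pop() returns 29 -> [21]
push(25) -> [21, 25]
Final stack (bottom to top): [21, 25]


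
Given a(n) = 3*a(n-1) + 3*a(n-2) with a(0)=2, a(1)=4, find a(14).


Build bottom-up:
...a(12)=10744002, a(13)=40733604, a(14)=3*40733604+3*10744002=154432818


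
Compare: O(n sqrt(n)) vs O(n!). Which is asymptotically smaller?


n^1.5 grows slower than factorial
O(n sqrt(n)) is asymptotically smaller; O(n!) grows faster


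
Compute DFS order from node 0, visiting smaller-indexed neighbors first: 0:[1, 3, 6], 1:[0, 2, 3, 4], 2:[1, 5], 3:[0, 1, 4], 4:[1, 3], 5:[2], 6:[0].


DFS stack-based: start with [0]
Visit order: [0, 1, 2, 5, 3, 4, 6]


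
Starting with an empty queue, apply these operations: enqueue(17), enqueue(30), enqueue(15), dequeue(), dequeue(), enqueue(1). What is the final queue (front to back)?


enqueue(17) -> [17]
enqueue(30) -> [17, 30]
enqueue(15) -> [17, 30, 15]
dequeue() returns 17 -> [30, 15]
dequeue() returns 30 -> [15]
enqueue(1) -> [15, 1]
Final queue (front to back): [15, 1]


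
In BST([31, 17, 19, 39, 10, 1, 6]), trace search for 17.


BST root = 31
Search for 17: compare at each node
Path: [31, 17]


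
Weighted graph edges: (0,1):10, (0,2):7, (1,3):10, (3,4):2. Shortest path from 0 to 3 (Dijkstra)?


Dijkstra from 0:
Distances: {0: 0, 1: 10, 2: 7, 3: 20, 4: 22}
Shortest distance to 3 = 20, path = [0, 1, 3]


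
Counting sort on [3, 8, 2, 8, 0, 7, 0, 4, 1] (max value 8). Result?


Count array: [2, 1, 1, 1, 1, 0, 0, 1, 2]
Reconstruct: [0, 0, 1, 2, 3, 4, 7, 8, 8]


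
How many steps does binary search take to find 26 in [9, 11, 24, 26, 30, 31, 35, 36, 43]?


Search for 26:
[0,8] mid=4 arr[4]=30
[0,3] mid=1 arr[1]=11
[2,3] mid=2 arr[2]=24
[3,3] mid=3 arr[3]=26
Total: 4 comparisons


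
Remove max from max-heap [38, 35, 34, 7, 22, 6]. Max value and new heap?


Max = 38
Replace root with last, heapify down
Resulting heap: [35, 22, 34, 7, 6]


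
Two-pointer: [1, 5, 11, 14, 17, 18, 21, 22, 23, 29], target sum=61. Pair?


Two pointers: lo=0, hi=9
No pair sums to 61


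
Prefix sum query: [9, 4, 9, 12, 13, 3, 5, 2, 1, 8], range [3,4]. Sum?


Prefix sums: [0, 9, 13, 22, 34, 47, 50, 55, 57, 58, 66]
Sum[3..4] = prefix[5] - prefix[3] = 47 - 22 = 25


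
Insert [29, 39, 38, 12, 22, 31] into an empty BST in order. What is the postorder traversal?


Root = 29; build tree by BST insertion.
Postorder traversal: [22, 12, 31, 38, 39, 29]


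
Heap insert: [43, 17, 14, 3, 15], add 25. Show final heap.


Append 25: [43, 17, 14, 3, 15, 25]
Bubble up: swap idx 5(25) with idx 2(14)
Result: [43, 17, 25, 3, 15, 14]


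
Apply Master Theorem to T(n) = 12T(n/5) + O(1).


a=12, b=5, c=0. log_5(12)=1.544 > c=0. Case 1: O(n^log_b(a)) = O(n^1.544)
Complexity: O(n^1.544)


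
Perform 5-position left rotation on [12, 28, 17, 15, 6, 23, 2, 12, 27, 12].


Left rotate by 5: [23, 2, 12, 27, 12, 12, 28, 17, 15, 6]


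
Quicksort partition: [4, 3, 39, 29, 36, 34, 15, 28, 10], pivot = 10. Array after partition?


Elements <= 10 go left of pivot.
Result: [4, 3, 10, 29, 36, 34, 15, 28, 39], pivot at index 2


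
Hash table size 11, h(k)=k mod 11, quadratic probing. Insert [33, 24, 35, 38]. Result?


Insertions: 33->slot 0; 24->slot 2; 35->slot 3; 38->slot 5
Table: [33, None, 24, 35, None, 38, None, None, None, None, None]


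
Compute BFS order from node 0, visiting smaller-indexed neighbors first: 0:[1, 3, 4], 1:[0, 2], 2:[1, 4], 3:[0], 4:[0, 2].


BFS queue: start with [0]
Visit order: [0, 1, 3, 4, 2]


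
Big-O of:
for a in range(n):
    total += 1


Per nesting level: O(n) = O(n)
Complexity: O(n)


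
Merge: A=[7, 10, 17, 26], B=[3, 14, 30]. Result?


Compare heads, take smaller each step.
Merged: [3, 7, 10, 14, 17, 26, 30]


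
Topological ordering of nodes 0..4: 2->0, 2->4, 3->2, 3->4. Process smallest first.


Kahn's algorithm, process smallest node first
Order: [1, 3, 2, 0, 4]


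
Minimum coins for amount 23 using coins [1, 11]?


dp[0]=0; dp[i]=1+min(dp[i-c] for c in coins)
...dp[18]=8, dp[19]=9, dp[20]=10, dp[21]=11, dp[22]=2, dp[23]=3
Minimum coins for 23 = 3


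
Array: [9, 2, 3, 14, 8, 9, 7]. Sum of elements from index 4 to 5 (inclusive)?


Prefix sums: [0, 9, 11, 14, 28, 36, 45, 52]
Sum[4..5] = prefix[6] - prefix[4] = 45 - 28 = 17


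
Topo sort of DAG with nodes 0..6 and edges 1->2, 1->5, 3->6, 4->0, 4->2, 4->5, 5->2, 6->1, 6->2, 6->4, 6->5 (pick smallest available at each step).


Kahn's algorithm, process smallest node first
Order: [3, 6, 1, 4, 0, 5, 2]


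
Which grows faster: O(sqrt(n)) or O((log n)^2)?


polylogarithmic grows slower than sublinear
O((log n)^2) is asymptotically smaller; O(sqrt(n)) grows faster


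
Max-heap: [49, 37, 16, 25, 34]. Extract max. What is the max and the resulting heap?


Max = 49
Replace root with last, heapify down
Resulting heap: [37, 34, 16, 25]


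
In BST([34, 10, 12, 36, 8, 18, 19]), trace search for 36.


BST root = 34
Search for 36: compare at each node
Path: [34, 36]


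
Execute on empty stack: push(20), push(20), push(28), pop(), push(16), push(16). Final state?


push(20) -> [20]
push(20) -> [20, 20]
push(28) -> [20, 20, 28]
pop() returns 28 -> [20, 20]
push(16) -> [20, 20, 16]
push(16) -> [20, 20, 16, 16]
Final stack (bottom to top): [20, 20, 16, 16]


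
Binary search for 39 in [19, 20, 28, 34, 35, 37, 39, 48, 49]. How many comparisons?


Search for 39:
[0,8] mid=4 arr[4]=35
[5,8] mid=6 arr[6]=39
Total: 2 comparisons


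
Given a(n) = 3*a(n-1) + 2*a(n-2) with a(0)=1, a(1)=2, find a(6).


Build bottom-up:
...a(4)=100, a(5)=356, a(6)=3*356+2*100=1268


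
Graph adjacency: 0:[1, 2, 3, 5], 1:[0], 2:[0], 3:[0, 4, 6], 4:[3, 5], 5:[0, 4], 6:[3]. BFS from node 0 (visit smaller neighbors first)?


BFS queue: start with [0]
Visit order: [0, 1, 2, 3, 5, 4, 6]


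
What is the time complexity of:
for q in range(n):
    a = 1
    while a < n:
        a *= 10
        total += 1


Per nesting level: O(n) * O(log n) = O(n log n)
Complexity: O(n log n)


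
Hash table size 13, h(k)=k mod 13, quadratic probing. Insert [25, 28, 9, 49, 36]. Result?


Insertions: 25->slot 12; 28->slot 2; 9->slot 9; 49->slot 10; 36->slot 11
Table: [None, None, 28, None, None, None, None, None, None, 9, 49, 36, 25]


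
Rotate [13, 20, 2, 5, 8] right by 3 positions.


Right rotate by 3: [2, 5, 8, 13, 20]


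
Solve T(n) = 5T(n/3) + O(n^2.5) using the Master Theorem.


a=5, b=3, c=2.5. log_3(5)=1.465 < c=2.5. Case 3: O(n^c) = O(n^2.500)
Complexity: O(n^2.500)


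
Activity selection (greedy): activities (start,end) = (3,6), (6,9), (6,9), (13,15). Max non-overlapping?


Greedy: pick earliest-ending, then skip overlaps.
Selected (3 activities): [(3, 6), (6, 9), (13, 15)]


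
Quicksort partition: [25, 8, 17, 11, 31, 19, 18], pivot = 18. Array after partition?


Elements <= 18 go left of pivot.
Result: [8, 17, 11, 18, 31, 19, 25], pivot at index 3


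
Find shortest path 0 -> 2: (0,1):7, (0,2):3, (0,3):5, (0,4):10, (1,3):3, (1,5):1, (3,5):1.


Dijkstra from 0:
Distances: {0: 0, 1: 7, 2: 3, 3: 5, 4: 10, 5: 6}
Shortest distance to 2 = 3, path = [0, 2]


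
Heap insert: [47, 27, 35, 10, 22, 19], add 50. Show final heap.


Append 50: [47, 27, 35, 10, 22, 19, 50]
Bubble up: swap idx 6(50) with idx 2(35); swap idx 2(50) with idx 0(47)
Result: [50, 27, 47, 10, 22, 19, 35]


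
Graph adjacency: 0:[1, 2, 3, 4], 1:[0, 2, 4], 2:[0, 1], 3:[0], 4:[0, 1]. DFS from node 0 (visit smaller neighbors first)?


DFS stack-based: start with [0]
Visit order: [0, 1, 2, 4, 3]


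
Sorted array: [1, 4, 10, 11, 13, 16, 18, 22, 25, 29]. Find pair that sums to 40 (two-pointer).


Two pointers: lo=0, hi=9
Found pair: (11, 29) summing to 40


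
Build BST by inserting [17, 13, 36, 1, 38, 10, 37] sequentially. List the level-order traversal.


Root = 17; build tree by BST insertion.
Level-Order traversal: [17, 13, 36, 1, 38, 10, 37]


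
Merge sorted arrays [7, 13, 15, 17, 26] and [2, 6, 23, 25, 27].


Compare heads, take smaller each step.
Merged: [2, 6, 7, 13, 15, 17, 23, 25, 26, 27]


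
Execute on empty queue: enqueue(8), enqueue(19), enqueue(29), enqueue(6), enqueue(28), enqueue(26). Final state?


enqueue(8) -> [8]
enqueue(19) -> [8, 19]
enqueue(29) -> [8, 19, 29]
enqueue(6) -> [8, 19, 29, 6]
enqueue(28) -> [8, 19, 29, 6, 28]
enqueue(26) -> [8, 19, 29, 6, 28, 26]
Final queue (front to back): [8, 19, 29, 6, 28, 26]


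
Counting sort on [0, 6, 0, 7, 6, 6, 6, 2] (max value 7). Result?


Count array: [2, 0, 1, 0, 0, 0, 4, 1]
Reconstruct: [0, 0, 2, 6, 6, 6, 6, 7]


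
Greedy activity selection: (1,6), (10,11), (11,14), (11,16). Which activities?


Greedy: pick earliest-ending, then skip overlaps.
Selected (3 activities): [(1, 6), (10, 11), (11, 14)]


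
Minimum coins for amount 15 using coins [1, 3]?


dp[0]=0; dp[i]=1+min(dp[i-c] for c in coins)
...dp[10]=4, dp[11]=5, dp[12]=4, dp[13]=5, dp[14]=6, dp[15]=5
Minimum coins for 15 = 5


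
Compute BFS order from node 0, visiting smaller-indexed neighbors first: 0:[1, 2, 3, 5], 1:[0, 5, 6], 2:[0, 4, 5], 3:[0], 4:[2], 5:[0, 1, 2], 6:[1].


BFS queue: start with [0]
Visit order: [0, 1, 2, 3, 5, 6, 4]


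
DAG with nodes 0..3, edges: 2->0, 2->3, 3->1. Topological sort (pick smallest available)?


Kahn's algorithm, process smallest node first
Order: [2, 0, 3, 1]


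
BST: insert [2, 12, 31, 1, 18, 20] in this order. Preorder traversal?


Root = 2; build tree by BST insertion.
Preorder traversal: [2, 1, 12, 31, 18, 20]


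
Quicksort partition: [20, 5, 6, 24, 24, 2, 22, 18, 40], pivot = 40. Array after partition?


Elements <= 40 go left of pivot.
Result: [20, 5, 6, 24, 24, 2, 22, 18, 40], pivot at index 8


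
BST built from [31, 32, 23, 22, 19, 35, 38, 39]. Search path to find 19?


BST root = 31
Search for 19: compare at each node
Path: [31, 23, 22, 19]


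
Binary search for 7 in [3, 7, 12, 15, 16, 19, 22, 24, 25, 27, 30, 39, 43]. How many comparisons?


Search for 7:
[0,12] mid=6 arr[6]=22
[0,5] mid=2 arr[2]=12
[0,1] mid=0 arr[0]=3
[1,1] mid=1 arr[1]=7
Total: 4 comparisons


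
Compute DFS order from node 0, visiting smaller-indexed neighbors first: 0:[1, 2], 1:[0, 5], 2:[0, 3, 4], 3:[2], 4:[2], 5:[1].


DFS stack-based: start with [0]
Visit order: [0, 1, 5, 2, 3, 4]


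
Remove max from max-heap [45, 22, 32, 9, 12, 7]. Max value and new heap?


Max = 45
Replace root with last, heapify down
Resulting heap: [32, 22, 7, 9, 12]


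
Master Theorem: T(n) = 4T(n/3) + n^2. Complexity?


a=4, b=3, c=2. log_3(4)=1.262 < c=2. Case 3: O(n^c) = O(n^2)
Complexity: O(n^2)


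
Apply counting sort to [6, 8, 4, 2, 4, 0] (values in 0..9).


Count array: [1, 0, 1, 0, 2, 0, 1, 0, 1, 0]
Reconstruct: [0, 2, 4, 4, 6, 8]


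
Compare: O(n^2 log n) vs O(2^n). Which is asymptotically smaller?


n^2 log n grows slower than exponential
O(n^2 log n) is asymptotically smaller; O(2^n) grows faster


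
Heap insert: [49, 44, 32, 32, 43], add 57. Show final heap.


Append 57: [49, 44, 32, 32, 43, 57]
Bubble up: swap idx 5(57) with idx 2(32); swap idx 2(57) with idx 0(49)
Result: [57, 44, 49, 32, 43, 32]


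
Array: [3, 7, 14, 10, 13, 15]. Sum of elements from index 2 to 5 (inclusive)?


Prefix sums: [0, 3, 10, 24, 34, 47, 62]
Sum[2..5] = prefix[6] - prefix[2] = 62 - 10 = 52


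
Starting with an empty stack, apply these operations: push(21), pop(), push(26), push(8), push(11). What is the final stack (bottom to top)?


push(21) -> [21]
pop() returns 21 -> []
push(26) -> [26]
push(8) -> [26, 8]
push(11) -> [26, 8, 11]
Final stack (bottom to top): [26, 8, 11]


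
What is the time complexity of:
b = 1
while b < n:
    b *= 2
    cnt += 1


Per nesting level: O(log n) = O(log n)
Complexity: O(log n)


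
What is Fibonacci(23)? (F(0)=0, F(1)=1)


F(n)=F(n-1)+F(n-2)
...F(21)=10946, F(22)=17711, F(23)=28657


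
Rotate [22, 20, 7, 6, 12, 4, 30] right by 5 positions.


Right rotate by 5: [7, 6, 12, 4, 30, 22, 20]


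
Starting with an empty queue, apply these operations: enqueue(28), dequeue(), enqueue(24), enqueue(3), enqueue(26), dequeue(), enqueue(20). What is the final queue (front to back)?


enqueue(28) -> [28]
dequeue() returns 28 -> []
enqueue(24) -> [24]
enqueue(3) -> [24, 3]
enqueue(26) -> [24, 3, 26]
dequeue() returns 24 -> [3, 26]
enqueue(20) -> [3, 26, 20]
Final queue (front to back): [3, 26, 20]


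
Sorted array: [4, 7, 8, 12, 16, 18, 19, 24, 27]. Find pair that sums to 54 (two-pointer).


Two pointers: lo=0, hi=8
No pair sums to 54


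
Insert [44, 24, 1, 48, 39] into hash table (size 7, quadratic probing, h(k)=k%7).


Insertions: 44->slot 2; 24->slot 3; 1->slot 1; 48->slot 6; 39->slot 4
Table: [None, 1, 44, 24, 39, None, 48]


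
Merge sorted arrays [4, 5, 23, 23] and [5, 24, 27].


Compare heads, take smaller each step.
Merged: [4, 5, 5, 23, 23, 24, 27]


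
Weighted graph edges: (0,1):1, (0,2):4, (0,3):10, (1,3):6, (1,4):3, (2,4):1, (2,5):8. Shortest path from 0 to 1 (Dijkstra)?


Dijkstra from 0:
Distances: {0: 0, 1: 1, 2: 4, 3: 7, 4: 4, 5: 12}
Shortest distance to 1 = 1, path = [0, 1]


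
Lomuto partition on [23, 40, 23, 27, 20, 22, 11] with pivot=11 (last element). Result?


Elements <= 11 go left of pivot.
Result: [11, 40, 23, 27, 20, 22, 23], pivot at index 0


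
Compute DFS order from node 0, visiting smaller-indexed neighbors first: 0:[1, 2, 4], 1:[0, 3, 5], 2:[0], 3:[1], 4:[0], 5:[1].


DFS stack-based: start with [0]
Visit order: [0, 1, 3, 5, 2, 4]


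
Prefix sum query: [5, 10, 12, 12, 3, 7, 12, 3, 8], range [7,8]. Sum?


Prefix sums: [0, 5, 15, 27, 39, 42, 49, 61, 64, 72]
Sum[7..8] = prefix[9] - prefix[7] = 72 - 61 = 11


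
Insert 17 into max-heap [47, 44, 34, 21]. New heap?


Append 17: [47, 44, 34, 21, 17]
Bubble up: no swaps needed
Result: [47, 44, 34, 21, 17]


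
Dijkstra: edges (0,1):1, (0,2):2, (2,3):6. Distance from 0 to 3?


Dijkstra from 0:
Distances: {0: 0, 1: 1, 2: 2, 3: 8}
Shortest distance to 3 = 8, path = [0, 2, 3]


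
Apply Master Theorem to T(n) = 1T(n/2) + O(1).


a=1, b=2, c=0. log_2(1)=0 = c=0. Case 2: O(n^c log n) = O(log n)
Complexity: O(log n)


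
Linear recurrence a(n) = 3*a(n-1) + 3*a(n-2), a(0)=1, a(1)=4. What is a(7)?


Build bottom-up:
...a(5)=819, a(6)=3105, a(7)=3*3105+3*819=11772


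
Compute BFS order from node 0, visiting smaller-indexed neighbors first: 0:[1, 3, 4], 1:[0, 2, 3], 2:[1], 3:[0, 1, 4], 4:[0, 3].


BFS queue: start with [0]
Visit order: [0, 1, 3, 4, 2]


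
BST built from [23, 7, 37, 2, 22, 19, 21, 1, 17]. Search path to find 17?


BST root = 23
Search for 17: compare at each node
Path: [23, 7, 22, 19, 17]


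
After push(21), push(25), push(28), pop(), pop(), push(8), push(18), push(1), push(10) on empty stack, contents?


push(21) -> [21]
push(25) -> [21, 25]
push(28) -> [21, 25, 28]
pop() returns 28 -> [21, 25]
pop() returns 25 -> [21]
push(8) -> [21, 8]
push(18) -> [21, 8, 18]
push(1) -> [21, 8, 18, 1]
push(10) -> [21, 8, 18, 1, 10]
Final stack (bottom to top): [21, 8, 18, 1, 10]


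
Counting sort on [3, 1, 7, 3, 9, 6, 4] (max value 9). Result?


Count array: [0, 1, 0, 2, 1, 0, 1, 1, 0, 1]
Reconstruct: [1, 3, 3, 4, 6, 7, 9]


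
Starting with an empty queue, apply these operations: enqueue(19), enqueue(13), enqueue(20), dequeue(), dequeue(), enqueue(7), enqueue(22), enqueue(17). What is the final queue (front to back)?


enqueue(19) -> [19]
enqueue(13) -> [19, 13]
enqueue(20) -> [19, 13, 20]
dequeue() returns 19 -> [13, 20]
dequeue() returns 13 -> [20]
enqueue(7) -> [20, 7]
enqueue(22) -> [20, 7, 22]
enqueue(17) -> [20, 7, 22, 17]
Final queue (front to back): [20, 7, 22, 17]


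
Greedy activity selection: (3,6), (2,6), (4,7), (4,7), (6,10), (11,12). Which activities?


Greedy: pick earliest-ending, then skip overlaps.
Selected (3 activities): [(3, 6), (6, 10), (11, 12)]


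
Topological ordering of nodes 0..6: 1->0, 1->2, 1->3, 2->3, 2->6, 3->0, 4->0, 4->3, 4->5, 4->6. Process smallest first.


Kahn's algorithm, process smallest node first
Order: [1, 2, 4, 3, 0, 5, 6]


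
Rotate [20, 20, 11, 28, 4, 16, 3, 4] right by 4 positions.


Right rotate by 4: [4, 16, 3, 4, 20, 20, 11, 28]


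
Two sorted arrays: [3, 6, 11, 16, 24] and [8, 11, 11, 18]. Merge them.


Compare heads, take smaller each step.
Merged: [3, 6, 8, 11, 11, 11, 16, 18, 24]


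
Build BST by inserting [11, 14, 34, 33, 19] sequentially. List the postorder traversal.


Root = 11; build tree by BST insertion.
Postorder traversal: [19, 33, 34, 14, 11]


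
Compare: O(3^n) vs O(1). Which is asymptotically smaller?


constant grows slower than exponential (base 3)
O(1) is asymptotically smaller; O(3^n) grows faster


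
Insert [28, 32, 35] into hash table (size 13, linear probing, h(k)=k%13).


Insertions: 28->slot 2; 32->slot 6; 35->slot 9
Table: [None, None, 28, None, None, None, 32, None, None, 35, None, None, None]


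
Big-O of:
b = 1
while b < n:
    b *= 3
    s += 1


Per nesting level: O(log n) = O(log n)
Complexity: O(log n)


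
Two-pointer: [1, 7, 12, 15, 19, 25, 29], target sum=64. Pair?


Two pointers: lo=0, hi=6
No pair sums to 64


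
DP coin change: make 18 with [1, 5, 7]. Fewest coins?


dp[0]=0; dp[i]=1+min(dp[i-c] for c in coins)
...dp[13]=3, dp[14]=2, dp[15]=3, dp[16]=4, dp[17]=3, dp[18]=4
Minimum coins for 18 = 4


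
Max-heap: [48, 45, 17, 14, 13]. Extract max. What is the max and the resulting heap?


Max = 48
Replace root with last, heapify down
Resulting heap: [45, 14, 17, 13]


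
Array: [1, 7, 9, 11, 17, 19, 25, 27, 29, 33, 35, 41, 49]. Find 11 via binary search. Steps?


Search for 11:
[0,12] mid=6 arr[6]=25
[0,5] mid=2 arr[2]=9
[3,5] mid=4 arr[4]=17
[3,3] mid=3 arr[3]=11
Total: 4 comparisons


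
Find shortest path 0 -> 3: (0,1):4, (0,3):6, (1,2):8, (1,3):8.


Dijkstra from 0:
Distances: {0: 0, 1: 4, 2: 12, 3: 6}
Shortest distance to 3 = 6, path = [0, 3]


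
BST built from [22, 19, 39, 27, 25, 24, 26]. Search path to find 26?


BST root = 22
Search for 26: compare at each node
Path: [22, 39, 27, 25, 26]


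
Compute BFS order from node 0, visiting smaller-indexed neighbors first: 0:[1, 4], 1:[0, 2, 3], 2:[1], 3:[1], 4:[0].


BFS queue: start with [0]
Visit order: [0, 1, 4, 2, 3]


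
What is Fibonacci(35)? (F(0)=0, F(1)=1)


F(n)=F(n-1)+F(n-2)
...F(33)=3524578, F(34)=5702887, F(35)=9227465


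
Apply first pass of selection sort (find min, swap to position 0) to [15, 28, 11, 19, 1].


After one pass: [1, 28, 11, 19, 15]


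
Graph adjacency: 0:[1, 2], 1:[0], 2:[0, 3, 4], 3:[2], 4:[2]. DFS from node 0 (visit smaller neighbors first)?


DFS stack-based: start with [0]
Visit order: [0, 1, 2, 3, 4]


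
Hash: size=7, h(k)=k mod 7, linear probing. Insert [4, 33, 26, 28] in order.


Insertions: 4->slot 4; 33->slot 5; 26->slot 6; 28->slot 0
Table: [28, None, None, None, 4, 33, 26]


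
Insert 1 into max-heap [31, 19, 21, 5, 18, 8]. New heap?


Append 1: [31, 19, 21, 5, 18, 8, 1]
Bubble up: no swaps needed
Result: [31, 19, 21, 5, 18, 8, 1]


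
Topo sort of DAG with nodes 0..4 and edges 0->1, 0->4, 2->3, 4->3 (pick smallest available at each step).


Kahn's algorithm, process smallest node first
Order: [0, 1, 2, 4, 3]


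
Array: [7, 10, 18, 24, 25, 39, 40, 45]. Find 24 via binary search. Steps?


Search for 24:
[0,7] mid=3 arr[3]=24
Total: 1 comparisons


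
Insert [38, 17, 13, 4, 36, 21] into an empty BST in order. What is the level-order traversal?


Root = 38; build tree by BST insertion.
Level-Order traversal: [38, 17, 13, 36, 4, 21]


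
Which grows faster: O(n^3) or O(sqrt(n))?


sublinear grows slower than cubic
O(sqrt(n)) is asymptotically smaller; O(n^3) grows faster


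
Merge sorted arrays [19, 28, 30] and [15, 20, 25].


Compare heads, take smaller each step.
Merged: [15, 19, 20, 25, 28, 30]


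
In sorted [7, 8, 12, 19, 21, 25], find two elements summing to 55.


Two pointers: lo=0, hi=5
No pair sums to 55


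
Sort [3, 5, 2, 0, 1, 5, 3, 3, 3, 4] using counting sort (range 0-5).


Count array: [1, 1, 1, 4, 1, 2]
Reconstruct: [0, 1, 2, 3, 3, 3, 3, 4, 5, 5]


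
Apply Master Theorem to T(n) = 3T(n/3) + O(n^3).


a=3, b=3, c=3. log_3(3)=1 < c=3. Case 3: O(n^c) = O(n^3)
Complexity: O(n^3)


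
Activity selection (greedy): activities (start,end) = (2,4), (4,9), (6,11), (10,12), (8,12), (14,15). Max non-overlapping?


Greedy: pick earliest-ending, then skip overlaps.
Selected (4 activities): [(2, 4), (4, 9), (10, 12), (14, 15)]


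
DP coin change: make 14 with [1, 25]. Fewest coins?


dp[0]=0; dp[i]=1+min(dp[i-c] for c in coins)
...dp[9]=9, dp[10]=10, dp[11]=11, dp[12]=12, dp[13]=13, dp[14]=14
Minimum coins for 14 = 14


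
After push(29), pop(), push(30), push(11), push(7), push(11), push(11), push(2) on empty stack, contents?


push(29) -> [29]
pop() returns 29 -> []
push(30) -> [30]
push(11) -> [30, 11]
push(7) -> [30, 11, 7]
push(11) -> [30, 11, 7, 11]
push(11) -> [30, 11, 7, 11, 11]
push(2) -> [30, 11, 7, 11, 11, 2]
Final stack (bottom to top): [30, 11, 7, 11, 11, 2]


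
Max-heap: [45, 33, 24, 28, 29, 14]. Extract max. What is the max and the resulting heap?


Max = 45
Replace root with last, heapify down
Resulting heap: [33, 29, 24, 28, 14]


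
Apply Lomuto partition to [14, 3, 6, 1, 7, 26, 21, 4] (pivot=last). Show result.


Elements <= 4 go left of pivot.
Result: [3, 1, 4, 14, 7, 26, 21, 6], pivot at index 2


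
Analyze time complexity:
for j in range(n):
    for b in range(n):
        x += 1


Per nesting level: O(n) * O(n) = O(n^2)
Complexity: O(n^2)


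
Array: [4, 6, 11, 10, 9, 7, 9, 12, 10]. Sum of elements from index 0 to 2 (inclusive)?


Prefix sums: [0, 4, 10, 21, 31, 40, 47, 56, 68, 78]
Sum[0..2] = prefix[3] - prefix[0] = 21 - 0 = 21


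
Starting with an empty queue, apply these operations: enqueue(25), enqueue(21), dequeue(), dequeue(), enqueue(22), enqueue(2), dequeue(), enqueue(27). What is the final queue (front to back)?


enqueue(25) -> [25]
enqueue(21) -> [25, 21]
dequeue() returns 25 -> [21]
dequeue() returns 21 -> []
enqueue(22) -> [22]
enqueue(2) -> [22, 2]
dequeue() returns 22 -> [2]
enqueue(27) -> [2, 27]
Final queue (front to back): [2, 27]


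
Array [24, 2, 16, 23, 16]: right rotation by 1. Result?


Right rotate by 1: [16, 24, 2, 16, 23]


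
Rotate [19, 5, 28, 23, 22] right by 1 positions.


Right rotate by 1: [22, 19, 5, 28, 23]


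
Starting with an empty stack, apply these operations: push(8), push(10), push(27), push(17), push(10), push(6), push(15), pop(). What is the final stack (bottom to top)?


push(8) -> [8]
push(10) -> [8, 10]
push(27) -> [8, 10, 27]
push(17) -> [8, 10, 27, 17]
push(10) -> [8, 10, 27, 17, 10]
push(6) -> [8, 10, 27, 17, 10, 6]
push(15) -> [8, 10, 27, 17, 10, 6, 15]
pop() returns 15 -> [8, 10, 27, 17, 10, 6]
Final stack (bottom to top): [8, 10, 27, 17, 10, 6]
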